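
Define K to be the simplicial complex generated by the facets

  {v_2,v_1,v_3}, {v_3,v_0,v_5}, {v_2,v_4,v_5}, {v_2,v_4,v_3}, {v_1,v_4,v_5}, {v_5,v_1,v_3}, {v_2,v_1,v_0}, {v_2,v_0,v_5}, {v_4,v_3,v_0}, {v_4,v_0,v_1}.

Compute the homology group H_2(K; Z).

We work with the vertex ordering v_0 < v_1 < v_2 < v_3 < v_4 < v_5. The simplices of K, each written with vertices in increasing order, are:

  0-simplices (6): [v_0], [v_1], [v_2], [v_3], [v_4], [v_5]
  1-simplices (15): (15 of them)
  2-simplices (10): [v_0,v_1,v_2], [v_0,v_1,v_4], [v_0,v_2,v_5], [v_0,v_3,v_4], [v_0,v_3,v_5], [v_1,v_2,v_3], [v_1,v_3,v_5], [v_1,v_4,v_5], [v_2,v_3,v_4], [v_2,v_4,v_5]

giving chain groups C_0 ≅ Z^6, C_1 ≅ Z^15, C_2 ≅ Z^10.

The boundary map ∂_1: C_1 → C_0 is given by ∂[p,q] = [q] − [p]. For instance
  ∂[v_3,v_4] = [v_4] − [v_3].
This gives a 6×15 integer matrix of rank 5; reducing to Smith normal form yields diagonal entries (1,1,1,1,1).

∂_2: C_2 → C_1 acts by ∂[p,q,r] = [q,r] − [p,r] + [p,q]. For instance
  ∂[v_0,v_1,v_4] = [v_1,v_4] − [v_0,v_4] + [v_0,v_1],
  ∂[v_2,v_4,v_5] = [v_4,v_5] − [v_2,v_5] + [v_2,v_4].
The 15×10 boundary matrix has rank 10 and Smith normal form diag(1,1,1,1,1,1,1,1,1,2).

Now H_k = ker ∂_k / im ∂_{k+1}, so:

  H_2: rank ker ∂_2 − rank ∂_3 = (10 − 10) − 0 = 0, and there is no ∂_3, so H_2 ≅ 0.

(K is a triangulation of the real projective plane RP^2.)

H_2 = 0.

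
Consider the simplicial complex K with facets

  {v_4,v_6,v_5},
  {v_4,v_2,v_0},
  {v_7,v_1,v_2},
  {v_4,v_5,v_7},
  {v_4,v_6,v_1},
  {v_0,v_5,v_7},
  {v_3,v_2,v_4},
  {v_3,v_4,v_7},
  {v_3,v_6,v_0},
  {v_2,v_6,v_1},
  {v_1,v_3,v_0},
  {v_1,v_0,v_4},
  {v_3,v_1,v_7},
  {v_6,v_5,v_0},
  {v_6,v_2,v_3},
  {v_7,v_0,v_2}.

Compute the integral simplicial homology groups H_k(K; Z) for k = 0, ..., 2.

Order the vertices as v_0 < v_1 < v_2 < v_3 < v_4 < v_5 < v_6 < v_7. Listing each simplex with vertices in this order, K has dimension 2 with simplices:

  0-simplices (8): [v_0], [v_1], [v_2], [v_3], [v_4], [v_5], [v_6], [v_7]
  1-simplices (24): (24 of them)
  2-simplices (16): (16 of them)

giving chain groups C_0 ≅ Z^8, C_1 ≅ Z^24, C_2 ≅ Z^16.

Boundary ∂_1: C_1 → C_0 maps an edge to its endpoints' difference, ∂[p,q] = q − p. For instance
  ∂[v_1,v_2] = [v_2] − [v_1].
The resulting 8×24 matrix has rank 7, and its Smith normal form has invariant factors (1,1,1,1,1,1,1).

∂_2: C_2 → C_1 sends each 2-simplex [p,q,r] to [q,r] − [p,r] + [p,q]. For instance
  ∂[v_0,v_1,v_4] = [v_1,v_4] − [v_0,v_4] + [v_0,v_1],
  ∂[v_2,v_3,v_6] = [v_3,v_6] − [v_2,v_6] + [v_2,v_3].
The resulting 24×16 matrix has rank 15, and its Smith normal form has invariant factors (1,1,1,1,1,1,1,1,1,1,1,1,1,1,1).

Reading off H_k = ker ∂_k / im ∂_{k+1}:

  H_0: rank C_0 − rank ∂_1 = 8 − 7 = 1, and the invariant factors of ∂_1 are all 1, so H_0 = Z.
  H_1: rank ker ∂_1 − rank ∂_2 = (24 − 7) − 15 = 2, and the invariant factors of ∂_2 are all 1, so H_1 = Z^2.
  H_2: rank ker ∂_2 − rank ∂_3 = (16 − 15) − 0 = 1, and there is no ∂_3, so H_2 = Z.

H_0 = Z,  H_1 = Z^2,  H_2 = Z.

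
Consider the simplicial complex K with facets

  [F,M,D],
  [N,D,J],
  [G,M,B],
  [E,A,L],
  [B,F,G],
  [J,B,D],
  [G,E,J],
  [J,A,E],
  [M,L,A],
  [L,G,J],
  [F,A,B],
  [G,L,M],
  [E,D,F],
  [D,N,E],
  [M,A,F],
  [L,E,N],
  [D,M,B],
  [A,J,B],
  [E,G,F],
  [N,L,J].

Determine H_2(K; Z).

Take the total order A < B < D < E < F < G < J < L < M < N on the vertex set. Then K (dimension 2) consists of the simplices:

  0-simplices (10): A, B, D, E, F, G, J, L, M, N
  1-simplices (30): AB, AE, AF, AJ, AL, AM, BD, BF, BG, BJ, BM, DE, DF, DJ, DM, DN, EF, EG, EJ, EL, EN, FG, FM, GJ, GL, GM, JL, JN, LM, LN
  2-simplices (20): ABF, ABJ, AEJ, AEL, AFM, ALM, BDJ, BDM, BFG, BGM, DEF, DEN, DFM, DJN, EFG, EGJ, ELN, GJL, GLM, JLN

so the chain groups are C_0 ≅ Z^10, C_1 ≅ Z^30, C_2 ≅ Z^20.

Boundary ∂_1: C_1 → C_0 is given by ∂[p,q] = [q] − [p]. For instance
  ∂BJ = J − B.
The resulting 10×30 matrix has rank 9, and its Smith normal form has invariant factors (1,1,1,1,1,1,1,1,1).

The boundary map ∂_2: C_2 → C_1 acts by ∂[p,q,r] = [q,r] − [p,r] + [p,q]. For instance
  ∂BGM = GM − BM + BG,
  ∂ELN = LN − EN + EL.
This gives a 30×20 integer matrix of rank 20; reducing to Smith normal form yields diagonal entries (1,1,1,1,1,1,1,1,1,1,1,1,1,1,1,1,1,1,1,2).

Reading off H_k = ker ∂_k / im ∂_{k+1}:

  H_2: rank ker ∂_2 − rank ∂_3 = (20 − 20) − 0 = 0, and there is no ∂_3, so H_2 = 0.

H_2 = 0.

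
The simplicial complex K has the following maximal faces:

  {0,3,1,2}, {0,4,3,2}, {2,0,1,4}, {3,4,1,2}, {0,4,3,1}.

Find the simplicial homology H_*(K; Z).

Order the vertices as 0 < 1 < 2 < 3 < 4. Listing each simplex with vertices in this order, K has dimension 3 with simplices:

  0-simplices (5): [0], [1], [2], [3], [4]
  1-simplices (10): [0,1], [0,2], [0,3], [0,4], [1,2], [1,3], [1,4], [2,3], [2,4], [3,4]
  2-simplices (10): [0,1,2], [0,1,3], [0,1,4], [0,2,3], [0,2,4], [0,3,4], [1,2,3], [1,2,4], [1,3,4], [2,3,4]
  3-simplices (5): [0,1,2,3], [0,1,2,4], [0,1,3,4], [0,2,3,4], [1,2,3,4]

so the chain groups are C_0 ≅ Z^5, C_1 ≅ Z^10, C_2 ≅ Z^10, C_3 ≅ Z^5.

∂_1: C_1 → C_0 sends each edge [p,q] (with p < q) to q − p. For instance
  ∂[0,4] = [4] − [0].
As a 5×10 matrix over Z this has rank 4, with invariant factors (1,1,1,1).

∂_2: C_2 → C_1 maps a triangle to the signed sum of its edges. For instance
  ∂[1,3,4] = [3,4] − [1,4] + [1,3],
  ∂[0,2,4] = [2,4] − [0,4] + [0,2].
The resulting 10×10 matrix has rank 6, and its Smith normal form has invariant factors (1,1,1,1,1,1).

∂_3: C_3 → C_2 sends each 3-simplex σ to the alternating sum Σ_i (−1)^i (σ with its i-th vertex removed). For instance
  ∂[0,1,2,3] = [1,2,3] − [0,2,3] + [0,1,3] − [0,1,2],
  ∂[0,2,3,4] = [2,3,4] − [0,3,4] + [0,2,4] − [0,2,3].
This gives a 10×5 integer matrix of rank 4; reducing to Smith normal form yields diagonal entries (1,1,1,1).

Now H_k = ker ∂_k / im ∂_{k+1}, so:

  H_0: rank C_0 − rank ∂_1 = 5 − 4 = 1, and the invariant factors of ∂_1 are all 1, so H_0 = Z.
  H_1: rank ker ∂_1 − rank ∂_2 = (10 − 4) − 6 = 0, and the invariant factors of ∂_2 are all 1, so H_1 = 0.
  H_2: rank ker ∂_2 − rank ∂_3 = (10 − 6) − 4 = 0, and the invariant factors of ∂_3 are all 1, so H_2 = 0.
  H_3: rank ker ∂_3 − rank ∂_4 = (5 − 4) − 0 = 1, and there is no ∂_4, so H_3 = Z.

H_0 = Z,  H_1 = 0,  H_2 = 0,  H_3 = Z.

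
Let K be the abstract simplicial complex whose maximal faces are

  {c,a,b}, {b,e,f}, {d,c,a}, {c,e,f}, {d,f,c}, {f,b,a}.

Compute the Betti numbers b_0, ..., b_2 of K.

Take the total order a < b < c < d < e < f on the vertex set. Then K (dimension 2) consists of the simplices:

  0-simplices (6): a, b, c, d, e, f
  1-simplices (12): ab, ac, ad, af, bc, be, bf, cd, ce, cf, df, ef
  2-simplices (6): abc, abf, acd, bef, cdf, cef

so the chain groups are C_0 ≅ Z^6, C_1 ≅ Z^12, C_2 ≅ Z^6.

∂_1: C_1 → C_0 is given by ∂[p,q] = [q] − [p]. For instance
  ∂ad = d − a.
As a 6×12 matrix over Z this has rank 5, with invariant factors (1,1,1,1,1).

∂_2: C_2 → C_1 acts by ∂[p,q,r] = [q,r] − [p,r] + [p,q]. For instance
  ∂cdf = df − cf + cd,
  ∂abc = bc − ac + ab.
This gives a 12×6 integer matrix of rank 6; reducing to Smith normal form yields diagonal entries (1,1,1,1,1,1).

Now H_k = ker ∂_k / im ∂_{k+1}, so:

  H_0: rank C_0 − rank ∂_1 = 6 − 5 = 1, and the invariant factors of ∂_1 are all 1, so H_0 ≅ Z.
  H_1: rank ker ∂_1 − rank ∂_2 = (12 − 5) − 6 = 1, and the invariant factors of ∂_2 are all 1, so H_1 ≅ Z.
  H_2: rank ker ∂_2 − rank ∂_3 = (6 − 6) − 0 = 0, and there is no ∂_3, so H_2 ≅ 0.

As a check, the Euler characteristic is 6 − 12 + 6 = 0, which agrees with 1 − 1 + 0 = 0.
(K is a triangulation of the cylinder S^1 x I.)

Hence the Betti numbers are b_0 = 1, b_1 = 1, b_2 = 0.

b_0 = 1, b_1 = 1, b_2 = 0.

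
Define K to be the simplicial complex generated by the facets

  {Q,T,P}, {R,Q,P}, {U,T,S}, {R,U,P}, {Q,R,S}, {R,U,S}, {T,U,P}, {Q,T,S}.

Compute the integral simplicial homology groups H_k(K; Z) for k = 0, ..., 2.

Fix the vertex order P < Q < R < S < T < U and write every simplex with vertices in increasing order. Then dim K = 2 and the simplices of K are:

  0-simplices (6): P, Q, R, S, T, U
  1-simplices (12): PQ, PR, PT, PU, QR, QS, QT, RS, RU, ST, SU, TU
  2-simplices (8): PQR, PQT, PRU, PTU, QRS, QST, RSU, STU

Hence C_0 ≅ Z^6, C_1 ≅ Z^12, C_2 ≅ Z^8.

The boundary map ∂_1: C_1 → C_0 maps an edge to its endpoints' difference, ∂[p,q] = q − p.
The resulting 6×12 matrix has rank 5, and its Smith normal form has invariant factors (1,1,1,1,1).

The boundary map ∂_2: C_2 → C_1 maps a triangle to the signed sum of its edges. For instance
  ∂STU = TU − SU + ST,
  ∂PRU = RU − PU + PR.
The resulting 12×8 matrix has rank 7, and its Smith normal form has invariant factors (1,1,1,1,1,1,1).

From H_k ≅ ker(∂_k) / im(∂_{k+1}) we obtain:

  H_0: rank C_0 − rank ∂_1 = 6 − 5 = 1, and the invariant factors of ∂_1 are all 1, so H_0 ≅ Z.
  H_1: rank ker ∂_1 − rank ∂_2 = (12 − 5) − 7 = 0, and the invariant factors of ∂_2 are all 1, so H_1 ≅ 0.
  H_2: rank ker ∂_2 − rank ∂_3 = (8 − 7) − 0 = 1, and there is no ∂_3, so H_2 ≅ Z.

(K is a triangulation of the 2-sphere S^2.)

H_0 = Z,  H_1 = 0,  H_2 = Z.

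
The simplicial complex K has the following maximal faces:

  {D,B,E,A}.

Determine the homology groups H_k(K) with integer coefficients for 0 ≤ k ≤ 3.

Take the total order A < B < D < E on the vertex set. Then K (dimension 3) consists of the simplices:

  0-simplices (4): A, B, D, E
  1-simplices (6): AB, AD, AE, BD, BE, DE
  2-simplices (4): ABD, ABE, ADE, BDE
  3-simplices (1): ABDE

giving chain groups C_0 ≅ Z^4, C_1 ≅ Z^6, C_2 ≅ Z^4, C_3 ≅ Z^1.

The boundary map ∂_1: C_1 → C_0 sends each edge [p,q] (with p < q) to q − p. For instance
  ∂AB = B − A.
The 4×6 boundary matrix has rank 3 and Smith normal form diag(1,1,1).

∂_2: C_2 → C_1 sends each 2-simplex [p,q,r] to [q,r] − [p,r] + [p,q]. For instance
  ∂ABD = BD − AD + AB,
  ∂ADE = DE − AE + AD.
As a 6×4 matrix over Z this has rank 3, with invariant factors (1,1,1).

∂_3: C_3 → C_2 sends each 3-simplex σ to the alternating sum Σ_i (−1)^i (σ with its i-th vertex removed). For instance
  ∂ABDE = BDE − ADE + ABE − ABD.
The resulting 4×1 matrix has rank 1, and its Smith normal form has invariant factors (1).

Computing H_k = (kernel of ∂_k) / (image of ∂_{k+1}):

  H_0: rank C_0 − rank ∂_1 = 4 − 3 = 1, and the invariant factors of ∂_1 are all 1, so H_0 ≅ Z.
  H_1: rank ker ∂_1 − rank ∂_2 = (6 − 3) − 3 = 0, and the invariant factors of ∂_2 are all 1, so H_1 ≅ 0.
  H_2: rank ker ∂_2 − rank ∂_3 = (4 − 3) − 1 = 0, and the invariant factors of ∂_3 are all 1, so H_2 ≅ 0.
  H_3: rank ker ∂_3 − rank ∂_4 = (1 − 1) − 0 = 0, and there is no ∂_4, so H_3 ≅ 0.

As a check, the Euler characteristic is 4 − 6 + 4 − 1 = 1, which agrees with 1 − 0 + 0 − 0 = 1.

H_0 = Z,  H_1 = 0,  H_2 = 0,  H_3 = 0.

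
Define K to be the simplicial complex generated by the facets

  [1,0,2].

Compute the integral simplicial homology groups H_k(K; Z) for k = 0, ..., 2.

Fix the vertex order 0 < 1 < 2 and write every simplex with vertices in increasing order. Then dim K = 2 and the simplices of K are:

  0-simplices (3): [0], [1], [2]
  1-simplices (3): [0,1], [0,2], [1,2]
  2-simplices (1): [0,1,2]

so the chain groups are C_0 ≅ Z^3, C_1 ≅ Z^3, C_2 ≅ Z^1.

The boundary map ∂_1: C_1 → C_0 sends each edge [p,q] (with p < q) to q − p. For instance
  ∂[0,2] = [2] − [0].
The 3×3 boundary matrix has rank 2 and Smith normal form diag(1,1).

The boundary map ∂_2: C_2 → C_1 maps a triangle to the signed sum of its edges. For instance
  ∂[0,1,2] = [1,2] − [0,2] + [0,1].
The 3×1 boundary matrix has rank 1 and Smith normal form diag(1).

Now H_k = ker ∂_k / im ∂_{k+1}, so:

  H_0: rank C_0 − rank ∂_1 = 3 − 2 = 1, and the invariant factors of ∂_1 are all 1, so H_0 = Z.
  H_1: rank ker ∂_1 − rank ∂_2 = (3 − 2) − 1 = 0, and the invariant factors of ∂_2 are all 1, so H_1 = 0.
  H_2: rank ker ∂_2 − rank ∂_3 = (1 − 1) − 0 = 0, and there is no ∂_3, so H_2 = 0.

As a check, the Euler characteristic is 3 − 3 + 1 = 1, which agrees with 1 − 0 + 0 = 1.

H_0 ≅ Z,  H_1 = 0,  H_2 = 0.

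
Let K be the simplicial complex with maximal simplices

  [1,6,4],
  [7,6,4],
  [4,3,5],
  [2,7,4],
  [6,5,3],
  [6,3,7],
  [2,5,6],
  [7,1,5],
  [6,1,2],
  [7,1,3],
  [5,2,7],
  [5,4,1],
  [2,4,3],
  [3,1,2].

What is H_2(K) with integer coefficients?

H_2 ≅ Z.

Take the total order 1 < 2 < 3 < 4 < 5 < 6 < 7 on the vertex set. Then K (dimension 2) consists of the simplices:

  0-simplices (7): [1], [2], [3], [4], [5], [6], [7]
  1-simplices (21): [1,2], [1,3], [1,4], [1,5], [1,6], [1,7], [2,3], [2,4], [2,5], [2,6], [2,7], [3,4], [3,5], [3,6], [3,7], [4,5], [4,6], [4,7], [5,6], [5,7], [6,7]
  2-simplices (14): [1,2,3], [1,2,6], [1,3,7], [1,4,5], [1,4,6], [1,5,7], [2,3,4], [2,4,7], [2,5,6], [2,5,7], [3,4,5], [3,5,6], [3,6,7], [4,6,7]

giving chain groups C_0 ≅ Z^7, C_1 ≅ Z^21, C_2 ≅ Z^14.

∂_1: C_1 → C_0 maps an edge to its endpoints' difference, ∂[p,q] = q − p.
As a 7×21 matrix over Z this has rank 6, with invariant factors (1,1,1,1,1,1).

The boundary map ∂_2: C_2 → C_1 sends each 2-simplex [p,q,r] to [q,r] − [p,r] + [p,q]. For instance
  ∂[2,3,4] = [3,4] − [2,4] + [2,3],
  ∂[1,5,7] = [5,7] − [1,7] + [1,5].
As a 21×14 matrix over Z this has rank 13, with invariant factors (1,1,1,1,1,1,1,1,1,1,1,1,1).

Now H_k = ker ∂_k / im ∂_{k+1}, so:

  H_2: rank ker ∂_2 − rank ∂_3 = (14 − 13) − 0 = 1, and there is no ∂_3, so H_2 ≅ Z.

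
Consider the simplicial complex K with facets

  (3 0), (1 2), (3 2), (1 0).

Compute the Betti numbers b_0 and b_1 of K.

Take the total order 0 < 1 < 2 < 3 on the vertex set. Then K (dimension 1) consists of the simplices:

  0-simplices (4): [0], [1], [2], [3]
  1-simplices (4): [0,1], [0,3], [1,2], [2,3]

giving chain groups C_0 ≅ Z^4, C_1 ≅ Z^4.

The boundary map ∂_1: C_1 → C_0 sends each edge [p,q] (with p < q) to q − p. For instance
  ∂[0,1] = [1] − [0].
The 4×4 boundary matrix has rank 3 and Smith normal form diag(1,1,1).

Reading off H_k = ker ∂_k / im ∂_{k+1}:

  H_0: rank C_0 − rank ∂_1 = 4 − 3 = 1, and the invariant factors of ∂_1 are all 1, so H_0 = Z.
  H_1: rank ker ∂_1 − rank ∂_2 = (4 − 3) − 0 = 1, and there is no ∂_2, so H_1 = Z.

Hence the Betti numbers are b_0 = 1, b_1 = 1.

b_0 = 1, b_1 = 1.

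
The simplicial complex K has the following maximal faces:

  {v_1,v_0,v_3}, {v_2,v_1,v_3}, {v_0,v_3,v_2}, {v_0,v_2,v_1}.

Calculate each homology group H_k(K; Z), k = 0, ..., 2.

H_0 ≅ Z,  H_1 = 0,  H_2 ≅ Z.

Order the vertices as v_0 < v_1 < v_2 < v_3. Listing each simplex with vertices in this order, K has dimension 2 with simplices:

  0-simplices (4): [v_0], [v_1], [v_2], [v_3]
  1-simplices (6): [v_0,v_1], [v_0,v_2], [v_0,v_3], [v_1,v_2], [v_1,v_3], [v_2,v_3]
  2-simplices (4): [v_0,v_1,v_2], [v_0,v_1,v_3], [v_0,v_2,v_3], [v_1,v_2,v_3]

Hence C_0 ≅ Z^4, C_1 ≅ Z^6, C_2 ≅ Z^4.

The boundary map ∂_1: C_1 → C_0 is given by ∂[p,q] = [q] − [p].
The resulting 4×6 matrix has rank 3, and its Smith normal form has invariant factors (1,1,1).

Boundary ∂_2: C_2 → C_1 acts by ∂[p,q,r] = [q,r] − [p,r] + [p,q]. For instance
  ∂[v_1,v_2,v_3] = [v_2,v_3] − [v_1,v_3] + [v_1,v_2],
  ∂[v_0,v_1,v_3] = [v_1,v_3] − [v_0,v_3] + [v_0,v_1].
The 6×4 boundary matrix has rank 3 and Smith normal form diag(1,1,1).

Now H_k = ker ∂_k / im ∂_{k+1}, so:

  H_0: rank C_0 − rank ∂_1 = 4 − 3 = 1, and the invariant factors of ∂_1 are all 1, so H_0 ≅ Z.
  H_1: rank ker ∂_1 − rank ∂_2 = (6 − 3) − 3 = 0, and the invariant factors of ∂_2 are all 1, so H_1 ≅ 0.
  H_2: rank ker ∂_2 − rank ∂_3 = (4 − 3) − 0 = 1, and there is no ∂_3, so H_2 ≅ Z.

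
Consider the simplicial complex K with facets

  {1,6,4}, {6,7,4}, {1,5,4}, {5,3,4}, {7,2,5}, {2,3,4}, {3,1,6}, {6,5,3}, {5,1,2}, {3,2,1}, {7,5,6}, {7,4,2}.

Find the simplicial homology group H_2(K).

H_2 = 0.

Order the vertices as 1 < 2 < 3 < 4 < 5 < 6 < 7. Listing each simplex with vertices in this order, K has dimension 2 with simplices:

  0-simplices (7): [1], [2], [3], [4], [5], [6], [7]
  1-simplices (18): [1,2], [1,3], [1,4], [1,5], [1,6], [2,3], [2,4], [2,5], [2,7], [3,4], [3,5], [3,6], [4,5], [4,6], [4,7], [5,6], [5,7], [6,7]
  2-simplices (12): [1,2,3], [1,2,5], [1,3,6], [1,4,5], [1,4,6], [2,3,4], [2,4,7], [2,5,7], [3,4,5], [3,5,6], [4,6,7], [5,6,7]

Hence C_0 ≅ Z^7, C_1 ≅ Z^18, C_2 ≅ Z^12.

The boundary map ∂_1: C_1 → C_0 maps an edge to its endpoints' difference, ∂[p,q] = q − p.
This gives a 7×18 integer matrix of rank 6; reducing to Smith normal form yields diagonal entries (1,1,1,1,1,1).

The boundary map ∂_2: C_2 → C_1 maps a triangle to the signed sum of its edges. For instance
  ∂[5,6,7] = [6,7] − [5,7] + [5,6],
  ∂[2,4,7] = [4,7] − [2,7] + [2,4].
The resulting 18×12 matrix has rank 12, and its Smith normal form has invariant factors (1,1,1,1,1,1,1,1,1,1,1,2).

From H_k ≅ ker(∂_k) / im(∂_{k+1}) we obtain:

  H_2: rank ker ∂_2 − rank ∂_3 = (12 − 12) − 0 = 0, and there is no ∂_3, so H_2 = 0.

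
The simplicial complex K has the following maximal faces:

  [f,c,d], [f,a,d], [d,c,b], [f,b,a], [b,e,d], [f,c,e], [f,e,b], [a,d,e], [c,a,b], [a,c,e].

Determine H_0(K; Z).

H_0 = Z.

Fix the vertex order a < b < c < d < e < f and write every simplex with vertices in increasing order. Then dim K = 2 and the simplices of K are:

  0-simplices (6): a, b, c, d, e, f
  1-simplices (15): ab, ac, ad, ae, af, bc, bd, be, bf, cd, ce, cf, de, df, ef
  2-simplices (10): abc, abf, ace, ade, adf, bcd, bde, bef, cdf, cef

so the chain groups are C_0 ≅ Z^6, C_1 ≅ Z^15, C_2 ≅ Z^10.

Boundary ∂_1: C_1 → C_0 maps an edge to its endpoints' difference, ∂[p,q] = q − p.
This gives a 6×15 integer matrix of rank 5; reducing to Smith normal form yields diagonal entries (1,1,1,1,1).

The boundary map ∂_2: C_2 → C_1 acts by ∂[p,q,r] = [q,r] − [p,r] + [p,q]. For instance
  ∂cef = ef − cf + ce,
  ∂cdf = df − cf + cd.
As a 15×10 matrix over Z this has rank 10, with invariant factors (1,1,1,1,1,1,1,1,1,2).

From H_k ≅ ker(∂_k) / im(∂_{k+1}) we obtain:

  H_0: rank C_0 − rank ∂_1 = 6 − 5 = 1, and the invariant factors of ∂_1 are all 1, so H_0 = Z.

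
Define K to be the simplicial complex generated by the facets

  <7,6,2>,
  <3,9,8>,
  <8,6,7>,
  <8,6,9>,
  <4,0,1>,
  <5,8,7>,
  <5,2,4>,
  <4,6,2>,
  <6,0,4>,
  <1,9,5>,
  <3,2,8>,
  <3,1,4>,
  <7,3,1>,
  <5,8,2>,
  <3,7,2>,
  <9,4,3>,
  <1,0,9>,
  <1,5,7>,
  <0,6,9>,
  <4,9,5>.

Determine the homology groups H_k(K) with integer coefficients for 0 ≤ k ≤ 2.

H_0 ≅ Z,  H_1 ≅ Z × Z/2,  H_2 = 0.

K has 10 vertices, 30 edges, 20 triangles.
rank ∂_0 = 0, rank ∂_1 = 9 ⇒ b_0 = 10 − 0 − 9 = 1; all invariant factors of ∂_1 are 1 so no torsion. So H_0 = Z.
rank ∂_1 = 9, rank ∂_2 = 20 ⇒ b_1 = 30 − 9 − 20 = 1; ∂_2 has invariant factor(s) [2] giving torsion. So H_1 = Z × Z/2.
rank ∂_2 = 20, rank ∂_3 = 0 ⇒ b_2 = 20 − 20 − 0 = 0. So H_2 = 0.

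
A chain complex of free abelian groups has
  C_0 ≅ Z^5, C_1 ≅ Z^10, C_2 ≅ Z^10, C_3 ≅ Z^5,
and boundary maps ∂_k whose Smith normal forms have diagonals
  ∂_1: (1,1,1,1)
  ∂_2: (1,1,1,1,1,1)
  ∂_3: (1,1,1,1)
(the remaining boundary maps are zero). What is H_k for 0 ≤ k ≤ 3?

H_0 ≅ Z,  H_1 = 0,  H_2 = 0,  H_3 ≅ Z.

H_0: b_0 = 5 − 0 − 4 = 1; torsion from ∂_1 factors > 1: none. So H_0 ≅ Z.
H_1: b_1 = 10 − 4 − 6 = 0; torsion from ∂_2 factors > 1: none. So H_1 ≅ 0.
H_2: b_2 = 10 − 6 − 4 = 0; torsion from ∂_3 factors > 1: none. So H_2 ≅ 0.
H_3: b_3 = 5 − 4 − 0 = 1; torsion from ∂_4 factors > 1: none. So H_3 ≅ Z.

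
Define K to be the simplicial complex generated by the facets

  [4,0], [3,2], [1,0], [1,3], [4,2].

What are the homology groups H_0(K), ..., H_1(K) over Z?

Take the total order 0 < 1 < 2 < 3 < 4 on the vertex set. Then K (dimension 1) consists of the simplices:

  0-simplices (5): [0], [1], [2], [3], [4]
  1-simplices (5): [0,1], [0,4], [1,3], [2,3], [2,4]

so the chain groups are C_0 ≅ Z^5, C_1 ≅ Z^5.

Boundary ∂_1: C_1 → C_0 sends each edge [p,q] (with p < q) to q − p. For instance
  ∂[0,1] = [1] − [0].
The resulting 5×5 matrix has rank 4, and its Smith normal form has invariant factors (1,1,1,1).

Reading off H_k = ker ∂_k / im ∂_{k+1}:

  H_0: rank C_0 − rank ∂_1 = 5 − 4 = 1, and the invariant factors of ∂_1 are all 1, so H_0 = Z.
  H_1: rank ker ∂_1 − rank ∂_2 = (5 − 4) − 0 = 1, and there is no ∂_2, so H_1 = Z.

As a check, the Euler characteristic is 5 − 5 = 0, which agrees with 1 − 1 = 0.

H_0 ≅ Z,  H_1 ≅ Z.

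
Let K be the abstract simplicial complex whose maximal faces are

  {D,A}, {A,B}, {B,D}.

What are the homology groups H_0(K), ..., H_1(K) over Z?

H_0 = Z,  H_1 = Z.

We work with the vertex ordering A < B < D. The simplices of K, each written with vertices in increasing order, are:

  0-simplices (3): A, B, D
  1-simplices (3): AB, AD, BD

giving chain groups C_0 ≅ Z^3, C_1 ≅ Z^3.

∂_1: C_1 → C_0 sends each edge [p,q] (with p < q) to q − p. For instance
  ∂AD = D − A.
This gives a 3×3 integer matrix of rank 2; reducing to Smith normal form yields diagonal entries (1,1).

Computing H_k = (kernel of ∂_k) / (image of ∂_{k+1}):

  H_0: rank C_0 − rank ∂_1 = 3 − 2 = 1, and the invariant factors of ∂_1 are all 1, so H_0 = Z.
  H_1: rank ker ∂_1 − rank ∂_2 = (3 − 2) − 0 = 1, and there is no ∂_2, so H_1 = Z.

As a check, the Euler characteristic is 3 − 3 = 0, which agrees with 1 − 1 = 0.
(K is a triangulation of the circle S^1.)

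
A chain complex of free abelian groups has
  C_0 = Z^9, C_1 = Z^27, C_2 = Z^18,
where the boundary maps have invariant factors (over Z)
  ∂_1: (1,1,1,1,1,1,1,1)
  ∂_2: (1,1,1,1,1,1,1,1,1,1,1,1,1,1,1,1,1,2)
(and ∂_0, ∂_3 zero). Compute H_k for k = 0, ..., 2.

H_0 = Z,  H_1 = Z ⊕ Z/2,  H_2 = 0.

H_0: b_0 = 9 − 0 − 8 = 1; torsion from ∂_1 factors > 1: none. So H_0 = Z.
H_1: b_1 = 27 − 8 − 18 = 1; torsion from ∂_2 factors > 1: [2]. So H_1 = Z ⊕ Z/2.
H_2: b_2 = 18 − 18 − 0 = 0; torsion from ∂_3 factors > 1: none. So H_2 = 0.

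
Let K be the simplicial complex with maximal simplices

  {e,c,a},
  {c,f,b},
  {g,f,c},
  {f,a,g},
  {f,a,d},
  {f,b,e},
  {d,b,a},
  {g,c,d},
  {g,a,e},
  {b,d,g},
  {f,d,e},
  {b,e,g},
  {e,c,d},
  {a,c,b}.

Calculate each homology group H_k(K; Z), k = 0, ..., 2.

H_0 = Z,  H_1 = Z^2,  H_2 = Z.

Order the vertices as a < b < c < d < e < f < g. Listing each simplex with vertices in this order, K has dimension 2 with simplices:

  0-simplices (7): a, b, c, d, e, f, g
  1-simplices (21): ab, ac, ad, ae, af, ag, bc, bd, be, bf, bg, cd, ce, cf, cg, de, df, dg, ef, eg, fg
  2-simplices (14): abc, abd, ace, adf, aeg, afg, bcf, bdg, bef, beg, cde, cdg, cfg, def

giving chain groups C_0 ≅ Z^7, C_1 ≅ Z^21, C_2 ≅ Z^14.

Boundary ∂_1: C_1 → C_0 sends each edge [p,q] (with p < q) to q − p. For instance
  ∂bg = g − b.
This gives a 7×21 integer matrix of rank 6; reducing to Smith normal form yields diagonal entries (1,1,1,1,1,1).

∂_2: C_2 → C_1 acts by ∂[p,q,r] = [q,r] − [p,r] + [p,q]. For instance
  ∂cde = de − ce + cd,
  ∂ace = ce − ae + ac.
The resulting 21×14 matrix has rank 13, and its Smith normal form has invariant factors (1,1,1,1,1,1,1,1,1,1,1,1,1).

Now H_k = ker ∂_k / im ∂_{k+1}, so:

  H_0: rank C_0 − rank ∂_1 = 7 − 6 = 1, and the invariant factors of ∂_1 are all 1, so H_0 ≅ Z.
  H_1: rank ker ∂_1 − rank ∂_2 = (21 − 6) − 13 = 2, and the invariant factors of ∂_2 are all 1, so H_1 ≅ Z^2.
  H_2: rank ker ∂_2 − rank ∂_3 = (14 − 13) − 0 = 1, and there is no ∂_3, so H_2 ≅ Z.

As a check, the Euler characteristic is 7 − 21 + 14 = 0, which agrees with 1 − 2 + 1 = 0.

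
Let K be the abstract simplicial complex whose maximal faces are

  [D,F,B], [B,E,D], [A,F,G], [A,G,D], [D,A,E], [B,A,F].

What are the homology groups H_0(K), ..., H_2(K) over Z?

H_0 = Z,  H_1 = Z,  H_2 = 0.

Fix the vertex order A < B < D < E < F < G and write every simplex with vertices in increasing order. Then dim K = 2 and the simplices of K are:

  0-simplices (6): A, B, D, E, F, G
  1-simplices (12): AB, AD, AE, AF, AG, BD, BE, BF, DE, DF, DG, FG
  2-simplices (6): ABF, ADE, ADG, AFG, BDE, BDF

so the chain groups are C_0 ≅ Z^6, C_1 ≅ Z^12, C_2 ≅ Z^6.

∂_1: C_1 → C_0 sends each edge [p,q] (with p < q) to q − p. For instance
  ∂FG = G − F.
This gives a 6×12 integer matrix of rank 5; reducing to Smith normal form yields diagonal entries (1,1,1,1,1).

The boundary map ∂_2: C_2 → C_1 sends each 2-simplex [p,q,r] to [q,r] − [p,r] + [p,q]. For instance
  ∂BDE = DE − BE + BD,
  ∂BDF = DF − BF + BD.
The 12×6 boundary matrix has rank 6 and Smith normal form diag(1,1,1,1,1,1).

Computing H_k = (kernel of ∂_k) / (image of ∂_{k+1}):

  H_0: rank C_0 − rank ∂_1 = 6 − 5 = 1, and the invariant factors of ∂_1 are all 1, so H_0 = Z.
  H_1: rank ker ∂_1 − rank ∂_2 = (12 − 5) − 6 = 1, and the invariant factors of ∂_2 are all 1, so H_1 = Z.
  H_2: rank ker ∂_2 − rank ∂_3 = (6 − 6) − 0 = 0, and there is no ∂_3, so H_2 = 0.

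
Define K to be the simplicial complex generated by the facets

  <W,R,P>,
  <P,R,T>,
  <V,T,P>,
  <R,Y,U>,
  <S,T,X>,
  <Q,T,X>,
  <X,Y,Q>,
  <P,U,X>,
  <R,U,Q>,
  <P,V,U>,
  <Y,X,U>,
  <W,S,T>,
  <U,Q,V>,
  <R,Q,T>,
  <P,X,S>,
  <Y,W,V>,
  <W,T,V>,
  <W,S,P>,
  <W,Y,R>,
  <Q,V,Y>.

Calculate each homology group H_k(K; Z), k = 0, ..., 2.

Fix the vertex order P < Q < R < S < T < U < V < W < X < Y and write every simplex with vertices in increasing order. Then dim K = 2 and the simplices of K are:

  0-simplices (10): P, Q, R, S, T, U, V, W, X, Y
  1-simplices (30): PR, PS, PT, PU, PV, PW, PX, QR, QT, QU, QV, QX, QY, RT, RU, RW, RY, ST, SW, SX, TV, TW, TX, UV, UX, UY, VW, VY, WY, XY
  2-simplices (20): PRT, PRW, PSW, PSX, PTV, PUV, PUX, QRT, QRU, QTX, QUV, QVY, QXY, RUY, RWY, STW, STX, TVW, UXY, VWY

Hence C_0 ≅ Z^10, C_1 ≅ Z^30, C_2 ≅ Z^20.

Boundary ∂_1: C_1 → C_0 sends each edge [p,q] (with p < q) to q − p. For instance
  ∂SX = X − S.
The resulting 10×30 matrix has rank 9, and its Smith normal form has invariant factors (1,1,1,1,1,1,1,1,1).

∂_2: C_2 → C_1 maps a triangle to the signed sum of its edges. For instance
  ∂QTX = TX − QX + QT,
  ∂RWY = WY − RY + RW.
As a 30×20 matrix over Z this has rank 20, with invariant factors (1,1,1,1,1,1,1,1,1,1,1,1,1,1,1,1,1,1,1,2).

Now H_k = ker ∂_k / im ∂_{k+1}, so:

  H_0: rank C_0 − rank ∂_1 = 10 − 9 = 1, and the invariant factors of ∂_1 are all 1, so H_0 ≅ Z.
  H_1: rank ker ∂_1 − rank ∂_2 = (30 − 9) − 20 = 1, and ∂_2 has invariant factor 2 > 1, so H_1 ≅ Z ⊕ Z/2.
  H_2: rank ker ∂_2 − rank ∂_3 = (20 − 20) − 0 = 0, and there is no ∂_3, so H_2 ≅ 0.

As a check, the Euler characteristic is 10 − 30 + 20 = 0, which agrees with 1 − 1 + 0 = 0.
(K is a triangulation of the Klein bottle.)

H_0 = Z,  H_1 = Z ⊕ Z/2,  H_2 = 0.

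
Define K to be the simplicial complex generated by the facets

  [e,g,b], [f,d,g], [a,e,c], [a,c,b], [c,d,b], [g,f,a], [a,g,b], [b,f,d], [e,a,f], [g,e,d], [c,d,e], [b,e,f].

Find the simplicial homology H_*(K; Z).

H_0 ≅ Z,  H_1 ≅ Z/2,  H_2 = 0.

Order the vertices as a < b < c < d < e < f < g. Listing each simplex with vertices in this order, K has dimension 2 with simplices:

  0-simplices (7): a, b, c, d, e, f, g
  1-simplices (18): ab, ac, ae, af, ag, bc, bd, be, bf, bg, cd, ce, de, df, dg, ef, eg, fg
  2-simplices (12): abc, abg, ace, aef, afg, bcd, bdf, bef, beg, cde, deg, dfg

Hence C_0 ≅ Z^7, C_1 ≅ Z^18, C_2 ≅ Z^12.

The boundary map ∂_1: C_1 → C_0 sends each edge [p,q] (with p < q) to q − p.
The 7×18 boundary matrix has rank 6 and Smith normal form diag(1,1,1,1,1,1).

∂_2: C_2 → C_1 maps a triangle to the signed sum of its edges. For instance
  ∂aef = ef − af + ae,
  ∂abc = bc − ac + ab.
The resulting 18×12 matrix has rank 12, and its Smith normal form has invariant factors (1,1,1,1,1,1,1,1,1,1,1,2).

Now H_k = ker ∂_k / im ∂_{k+1}, so:

  H_0: rank C_0 − rank ∂_1 = 7 − 6 = 1, and the invariant factors of ∂_1 are all 1, so H_0 = Z.
  H_1: rank ker ∂_1 − rank ∂_2 = (18 − 6) − 12 = 0, and ∂_2 has invariant factor 2 > 1, so H_1 = Z/2.
  H_2: rank ker ∂_2 − rank ∂_3 = (12 − 12) − 0 = 0, and there is no ∂_3, so H_2 = 0.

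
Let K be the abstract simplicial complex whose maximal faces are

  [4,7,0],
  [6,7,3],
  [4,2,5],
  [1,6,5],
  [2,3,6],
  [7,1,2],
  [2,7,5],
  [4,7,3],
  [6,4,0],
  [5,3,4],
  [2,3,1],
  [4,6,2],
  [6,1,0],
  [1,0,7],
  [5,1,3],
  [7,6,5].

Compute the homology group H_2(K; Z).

H_2 ≅ Z.

We work with the vertex ordering 0 < 1 < 2 < 3 < 4 < 5 < 6 < 7. The simplices of K, each written with vertices in increasing order, are:

  0-simplices (8): [0], [1], [2], [3], [4], [5], [6], [7]
  1-simplices (24): (24 of them)
  2-simplices (16): [0,1,6], [0,1,7], [0,4,6], [0,4,7], [1,2,3], [1,2,7], [1,3,5], [1,5,6], [2,3,6], [2,4,5], [2,4,6], [2,5,7], [3,4,5], [3,4,7], [3,6,7], [5,6,7]

so the chain groups are C_0 ≅ Z^8, C_1 ≅ Z^24, C_2 ≅ Z^16.

The boundary map ∂_1: C_1 → C_0 sends each edge [p,q] (with p < q) to q − p. For instance
  ∂[0,7] = [7] − [0].
This gives a 8×24 integer matrix of rank 7; reducing to Smith normal form yields diagonal entries (1,1,1,1,1,1,1).

∂_2: C_2 → C_1 maps a triangle to the signed sum of its edges. For instance
  ∂[1,2,3] = [2,3] − [1,3] + [1,2],
  ∂[2,4,5] = [4,5] − [2,5] + [2,4].
The resulting 24×16 matrix has rank 15, and its Smith normal form has invariant factors (1,1,1,1,1,1,1,1,1,1,1,1,1,1,1).

Reading off H_k = ker ∂_k / im ∂_{k+1}:

  H_2: rank ker ∂_2 − rank ∂_3 = (16 − 15) − 0 = 1, and there is no ∂_3, so H_2 = Z.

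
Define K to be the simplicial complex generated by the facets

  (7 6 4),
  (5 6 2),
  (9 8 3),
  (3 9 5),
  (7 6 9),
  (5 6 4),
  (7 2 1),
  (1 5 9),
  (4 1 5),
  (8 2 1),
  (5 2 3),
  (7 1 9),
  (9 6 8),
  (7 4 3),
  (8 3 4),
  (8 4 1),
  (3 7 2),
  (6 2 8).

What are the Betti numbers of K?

b_0 = 1, b_1 = 2, b_2 = 1.

Fix the vertex order 1 < 2 < 3 < 4 < 5 < 6 < 7 < 8 < 9 and write every simplex with vertices in increasing order. Then dim K = 2 and the simplices of K are:

  0-simplices (9): [1], [2], [3], [4], [5], [6], [7], [8], [9]
  1-simplices (27): (27 of them)
  2-simplices (18): [1,2,7], [1,2,8], [1,4,5], [1,4,8], [1,5,9], [1,7,9], [2,3,5], [2,3,7], [2,5,6], [2,6,8], [3,4,7], [3,4,8], [3,5,9], [3,8,9], [4,5,6], [4,6,7], [6,7,9], [6,8,9]

Hence C_0 ≅ Z^9, C_1 ≅ Z^27, C_2 ≅ Z^18.

∂_1: C_1 → C_0 is given by ∂[p,q] = [q] − [p]. For instance
  ∂[2,7] = [7] − [2].
As a 9×27 matrix over Z this has rank 8, with invariant factors (1,1,1,1,1,1,1,1).

Boundary ∂_2: C_2 → C_1 acts by ∂[p,q,r] = [q,r] − [p,r] + [p,q]. For instance
  ∂[2,3,5] = [3,5] − [2,5] + [2,3],
  ∂[1,4,8] = [4,8] − [1,8] + [1,4].
The 27×18 boundary matrix has rank 17 and Smith normal form diag(1,1,1,1,1,1,1,1,1,1,1,1,1,1,1,1,1).

Reading off H_k = ker ∂_k / im ∂_{k+1}:

  H_0: rank C_0 − rank ∂_1 = 9 − 8 = 1, and the invariant factors of ∂_1 are all 1, so H_0 ≅ Z.
  H_1: rank ker ∂_1 − rank ∂_2 = (27 − 8) − 17 = 2, and the invariant factors of ∂_2 are all 1, so H_1 ≅ Z^2.
  H_2: rank ker ∂_2 − rank ∂_3 = (18 − 17) − 0 = 1, and there is no ∂_3, so H_2 ≅ Z.

As a check, the Euler characteristic is 9 − 27 + 18 = 0, which agrees with 1 − 2 + 1 = 0.

Hence the Betti numbers are b_0 = 1, b_1 = 2, b_2 = 1.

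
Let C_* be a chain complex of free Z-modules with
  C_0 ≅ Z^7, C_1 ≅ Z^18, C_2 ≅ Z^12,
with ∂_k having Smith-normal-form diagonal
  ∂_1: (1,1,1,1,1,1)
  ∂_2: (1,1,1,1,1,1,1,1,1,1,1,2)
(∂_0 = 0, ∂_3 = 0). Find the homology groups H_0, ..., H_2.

H_0: b_0 = 7 − 0 − 6 = 1; torsion from ∂_1 factors > 1: none. So H_0 ≅ Z.
H_1: b_1 = 18 − 6 − 12 = 0; torsion from ∂_2 factors > 1: [2]. So H_1 ≅ Z/2Z.
H_2: b_2 = 12 − 12 − 0 = 0; torsion from ∂_3 factors > 1: none. So H_2 ≅ 0.

H_0 ≅ Z,  H_1 ≅ Z/2Z,  H_2 = 0.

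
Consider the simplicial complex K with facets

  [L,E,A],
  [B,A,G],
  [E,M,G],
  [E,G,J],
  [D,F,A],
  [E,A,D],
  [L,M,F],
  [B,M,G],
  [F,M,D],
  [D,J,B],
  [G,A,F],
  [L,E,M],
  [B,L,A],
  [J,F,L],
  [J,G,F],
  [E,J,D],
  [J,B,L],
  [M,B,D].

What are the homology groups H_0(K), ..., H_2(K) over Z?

Order the vertices as A < B < D < E < F < G < J < L < M. Listing each simplex with vertices in this order, K has dimension 2 with simplices:

  0-simplices (9): A, B, D, E, F, G, J, L, M
  1-simplices (27): AB, AD, AE, AF, AG, AL, BD, BG, BJ, BL, BM, DE, DF, DJ, DM, EG, EJ, EL, EM, FG, FJ, FL, FM, GJ, GM, JL, LM
  2-simplices (18): ABG, ABL, ADE, ADF, AEL, AFG, BDJ, BDM, BGM, BJL, DEJ, DFM, EGJ, EGM, ELM, FGJ, FJL, FLM

so the chain groups are C_0 ≅ Z^9, C_1 ≅ Z^27, C_2 ≅ Z^18.

∂_1: C_1 → C_0 is given by ∂[p,q] = [q] − [p].
The 9×27 boundary matrix has rank 8 and Smith normal form diag(1,1,1,1,1,1,1,1).

∂_2: C_2 → C_1 acts by ∂[p,q,r] = [q,r] − [p,r] + [p,q]. For instance
  ∂EGJ = GJ − EJ + EG,
  ∂AFG = FG − AG + AF.
The resulting 27×18 matrix has rank 17, and its Smith normal form has invariant factors (1,1,1,1,1,1,1,1,1,1,1,1,1,1,1,1,1).

Now H_k = ker ∂_k / im ∂_{k+1}, so:

  H_0: rank C_0 − rank ∂_1 = 9 − 8 = 1, and the invariant factors of ∂_1 are all 1, so H_0 ≅ Z.
  H_1: rank ker ∂_1 − rank ∂_2 = (27 − 8) − 17 = 2, and the invariant factors of ∂_2 are all 1, so H_1 ≅ Z^2.
  H_2: rank ker ∂_2 − rank ∂_3 = (18 − 17) − 0 = 1, and there is no ∂_3, so H_2 ≅ Z.

As a check, the Euler characteristic is 9 − 27 + 18 = 0, which agrees with 1 − 2 + 1 = 0.

H_0 = Z,  H_1 = Z^2,  H_2 = Z.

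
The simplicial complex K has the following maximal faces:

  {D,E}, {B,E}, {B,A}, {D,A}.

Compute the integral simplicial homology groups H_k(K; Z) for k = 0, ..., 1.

H_0 ≅ Z,  H_1 ≅ Z.

Fix the vertex order A < B < D < E and write every simplex with vertices in increasing order. Then dim K = 1 and the simplices of K are:

  0-simplices (4): A, B, D, E
  1-simplices (4): AB, AD, BE, DE

Hence C_0 ≅ Z^4, C_1 ≅ Z^4.

Boundary ∂_1: C_1 → C_0 sends each edge [p,q] (with p < q) to q − p. For instance
  ∂AB = B − A.
As a 4×4 matrix over Z this has rank 3, with invariant factors (1,1,1).

Reading off H_k = ker ∂_k / im ∂_{k+1}:

  H_0: rank C_0 − rank ∂_1 = 4 − 3 = 1, and the invariant factors of ∂_1 are all 1, so H_0 ≅ Z.
  H_1: rank ker ∂_1 − rank ∂_2 = (4 − 3) − 0 = 1, and there is no ∂_2, so H_1 ≅ Z.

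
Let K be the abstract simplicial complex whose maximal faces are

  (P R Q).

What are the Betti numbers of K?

Fix the vertex order P < Q < R and write every simplex with vertices in increasing order. Then dim K = 2 and the simplices of K are:

  0-simplices (3): P, Q, R
  1-simplices (3): PQ, PR, QR
  2-simplices (1): PQR

Hence C_0 ≅ Z^3, C_1 ≅ Z^3, C_2 ≅ Z^1.

∂_1: C_1 → C_0 maps an edge to its endpoints' difference, ∂[p,q] = q − p. For instance
  ∂QR = R − Q.
This gives a 3×3 integer matrix of rank 2; reducing to Smith normal form yields diagonal entries (1,1).

∂_2: C_2 → C_1 acts by ∂[p,q,r] = [q,r] − [p,r] + [p,q]. For instance
  ∂PQR = QR − PR + PQ.
The 3×1 boundary matrix has rank 1 and Smith normal form diag(1).

Computing H_k = (kernel of ∂_k) / (image of ∂_{k+1}):

  H_0: rank C_0 − rank ∂_1 = 3 − 2 = 1, and the invariant factors of ∂_1 are all 1, so H_0 = Z.
  H_1: rank ker ∂_1 − rank ∂_2 = (3 − 2) − 1 = 0, and the invariant factors of ∂_2 are all 1, so H_1 = 0.
  H_2: rank ker ∂_2 − rank ∂_3 = (1 − 1) − 0 = 0, and there is no ∂_3, so H_2 = 0.

As a check, the Euler characteristic is 3 − 3 + 1 = 1, which agrees with 1 − 0 + 0 = 1.
(K is a triangulation of the 2-simplex.)

Hence the Betti numbers are b_0 = 1, b_1 = 0, b_2 = 0.

b_0 = 1, b_1 = 0, b_2 = 0.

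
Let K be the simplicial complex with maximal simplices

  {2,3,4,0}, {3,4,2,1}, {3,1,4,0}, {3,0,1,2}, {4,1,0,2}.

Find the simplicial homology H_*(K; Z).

K has 5 vertices, 10 edges, 10 triangles, 5 3-simplices.
rank ∂_0 = 0, rank ∂_1 = 4 ⇒ b_0 = 5 − 0 − 4 = 1; all invariant factors of ∂_1 are 1 so no torsion. So H_0 ≅ Z.
rank ∂_1 = 4, rank ∂_2 = 6 ⇒ b_1 = 10 − 4 − 6 = 0; all invariant factors of ∂_2 are 1 so no torsion. So H_1 ≅ 0.
rank ∂_2 = 6, rank ∂_3 = 4 ⇒ b_2 = 10 − 6 − 4 = 0; all invariant factors of ∂_3 are 1 so no torsion. So H_2 ≅ 0.
rank ∂_3 = 4, rank ∂_4 = 0 ⇒ b_3 = 5 − 4 − 0 = 1. So H_3 ≅ Z.

H_0 ≅ Z,  H_1 = 0,  H_2 = 0,  H_3 ≅ Z.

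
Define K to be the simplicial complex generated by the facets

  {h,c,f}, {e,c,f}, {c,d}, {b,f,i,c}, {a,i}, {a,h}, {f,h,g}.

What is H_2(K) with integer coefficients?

H_2 ≅ 0.

We work with the vertex ordering a < b < c < d < e < f < g < h < i. The simplices of K, each written with vertices in increasing order, are:

  0-simplices (9): a, b, c, d, e, f, g, h, i
  1-simplices (15): ah, ai, bc, bf, bi, cd, ce, cf, ch, ci, ef, fg, fh, fi, gh
  2-simplices (7): bcf, bci, bfi, cef, cfh, cfi, fgh
  3-simplices (1): bcfi

giving chain groups C_0 ≅ Z^9, C_1 ≅ Z^15, C_2 ≅ Z^7, C_3 ≅ Z^1.

The boundary map ∂_1: C_1 → C_0 sends each edge [p,q] (with p < q) to q − p.
This gives a 9×15 integer matrix of rank 8; reducing to Smith normal form yields diagonal entries (1,1,1,1,1,1,1,1).

Boundary ∂_2: C_2 → C_1 sends each 2-simplex [p,q,r] to [q,r] − [p,r] + [p,q]. For instance
  ∂fgh = gh − fh + fg,
  ∂cfh = fh − ch + cf.
As a 15×7 matrix over Z this has rank 6, with invariant factors (1,1,1,1,1,1).

∂_3: C_3 → C_2 sends each 3-simplex σ to the alternating sum Σ_i (−1)^i (σ with its i-th vertex removed). For instance
  ∂bcfi = cfi − bfi + bci − bcf.
The 7×1 boundary matrix has rank 1 and Smith normal form diag(1).

Computing H_k = (kernel of ∂_k) / (image of ∂_{k+1}):

  H_2: rank ker ∂_2 − rank ∂_3 = (7 − 6) − 1 = 0, and the invariant factors of ∂_3 are all 1, so H_2 = 0.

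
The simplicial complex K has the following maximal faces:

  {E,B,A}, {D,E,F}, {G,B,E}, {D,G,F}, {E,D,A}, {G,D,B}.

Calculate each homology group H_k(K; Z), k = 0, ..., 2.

H_0 = Z,  H_1 = Z,  H_2 = 0.

We work with the vertex ordering A < B < D < E < F < G. The simplices of K, each written with vertices in increasing order, are:

  0-simplices (6): A, B, D, E, F, G
  1-simplices (12): AB, AD, AE, BD, BE, BG, DE, DF, DG, EF, EG, FG
  2-simplices (6): ABE, ADE, BDG, BEG, DEF, DFG

so the chain groups are C_0 ≅ Z^6, C_1 ≅ Z^12, C_2 ≅ Z^6.

The boundary map ∂_1: C_1 → C_0 is given by ∂[p,q] = [q] − [p]. For instance
  ∂BE = E − B.
As a 6×12 matrix over Z this has rank 5, with invariant factors (1,1,1,1,1).

The boundary map ∂_2: C_2 → C_1 acts by ∂[p,q,r] = [q,r] − [p,r] + [p,q]. For instance
  ∂DEF = EF − DF + DE,
  ∂DFG = FG − DG + DF.
This gives a 12×6 integer matrix of rank 6; reducing to Smith normal form yields diagonal entries (1,1,1,1,1,1).

Computing H_k = (kernel of ∂_k) / (image of ∂_{k+1}):

  H_0: rank C_0 − rank ∂_1 = 6 − 5 = 1, and the invariant factors of ∂_1 are all 1, so H_0 ≅ Z.
  H_1: rank ker ∂_1 − rank ∂_2 = (12 − 5) − 6 = 1, and the invariant factors of ∂_2 are all 1, so H_1 ≅ Z.
  H_2: rank ker ∂_2 − rank ∂_3 = (6 − 6) − 0 = 0, and there is no ∂_3, so H_2 ≅ 0.

As a check, the Euler characteristic is 6 − 12 + 6 = 0, which agrees with 1 − 1 + 0 = 0.
(K is a triangulation of the cylinder S^1 x I.)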